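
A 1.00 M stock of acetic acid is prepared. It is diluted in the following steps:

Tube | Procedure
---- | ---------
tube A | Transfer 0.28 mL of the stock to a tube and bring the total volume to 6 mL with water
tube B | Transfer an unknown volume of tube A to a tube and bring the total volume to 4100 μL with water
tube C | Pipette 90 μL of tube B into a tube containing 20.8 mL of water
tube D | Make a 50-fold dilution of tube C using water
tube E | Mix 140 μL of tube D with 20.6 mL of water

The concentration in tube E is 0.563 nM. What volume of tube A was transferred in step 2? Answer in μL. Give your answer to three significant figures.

Step 1: 0.28 mL brought to 6 mL → factor 6/0.28 = 21.429
Step 2: v brought to 4100 μL → factor = 4100 μL/v
Step 3: 90 μL + 20.8 mL = 20890 μL total → factor 20890/90 = 232.11
Step 4: 50-fold → factor 50
Step 5: 140 μL + 20.6 mL = 20740 μL total → factor 20740/140 = 148.14
Product of known-step factors = 3.6842 × 10^7
Overall factor = 1.00 M / (0.563 nM) = 1.7762 × 10^9
Step-2 factor = 1.7762 × 10^9 / 3.6842 × 10^7 = 48.212
v = 4100 μL / 48.212 = 85.0 μL

85.0 μL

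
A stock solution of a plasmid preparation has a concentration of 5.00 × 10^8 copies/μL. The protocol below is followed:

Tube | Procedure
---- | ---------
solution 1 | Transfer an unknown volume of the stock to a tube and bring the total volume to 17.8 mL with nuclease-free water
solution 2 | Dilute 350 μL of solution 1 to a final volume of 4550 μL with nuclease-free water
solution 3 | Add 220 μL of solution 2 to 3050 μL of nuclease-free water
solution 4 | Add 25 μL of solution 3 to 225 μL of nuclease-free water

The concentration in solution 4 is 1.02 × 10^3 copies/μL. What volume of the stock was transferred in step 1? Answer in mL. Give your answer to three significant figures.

0.0702 mL

Step 1: v brought to 17.8 mL → factor = 17.8 mL/v
Step 2: 350 μL brought to 4550 μL → factor 4550/350 = 13
Step 3: 220 μL + 3050 μL = 3270 μL total → factor 3270/220 = 14.864
Step 4: 25 μL + 225 μL = 250 μL total → factor 250/25 = 10
Product of known-step factors = 1932.3
Overall factor = 5.00 × 10^8 copies/μL / (1.02 × 10^3 copies/μL) = 4.902 × 10^5
Step-1 factor = 4.902 × 10^5 / 1932.3 = 253.69
v = 17.8 mL / 253.69 = 0.0702 mL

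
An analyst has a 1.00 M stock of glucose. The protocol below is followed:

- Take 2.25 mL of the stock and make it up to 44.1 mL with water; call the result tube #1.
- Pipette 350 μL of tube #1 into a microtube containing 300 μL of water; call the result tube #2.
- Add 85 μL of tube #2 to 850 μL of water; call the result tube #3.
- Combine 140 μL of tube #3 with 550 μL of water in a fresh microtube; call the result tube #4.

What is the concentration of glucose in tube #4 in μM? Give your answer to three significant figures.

Step 1: 2.25 mL brought to 44.1 mL → factor 44.1/2.25 = 19.6
Step 2: 350 μL + 300 μL = 650 μL total → factor 650/350 = 1.8571
Step 3: 85 μL + 850 μL = 935 μL total → factor 935/85 = 11
Step 4: 140 μL + 550 μL = 690 μL total → factor 690/140 = 4.9286
Overall dilution factor = 19.6 × 1.8571 × 11 × 4.9286 = 1973.4
Final = 1.00 M / 1973.4 = 0.0005067 M = 507 μM

507 μM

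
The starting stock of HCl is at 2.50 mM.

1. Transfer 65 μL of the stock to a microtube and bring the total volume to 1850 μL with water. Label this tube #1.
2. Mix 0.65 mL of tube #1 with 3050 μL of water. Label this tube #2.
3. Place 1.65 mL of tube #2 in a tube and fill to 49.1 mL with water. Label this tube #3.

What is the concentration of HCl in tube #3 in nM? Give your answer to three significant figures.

519 nM

Step 1: 65 μL brought to 1850 μL → factor 1850/65 = 28.462
Step 2: 0.65 mL + 3050 μL = 3.7 mL total → factor 3.7/0.65 = 5.6923
Step 3: 1.65 mL brought to 49.1 mL → factor 49.1/1.65 = 29.758
Overall dilution factor = 28.462 × 5.6923 × 29.758 = 4821.1
Final = 2.50 mM / 4821.1 = 0.0005186 mM = 519 nM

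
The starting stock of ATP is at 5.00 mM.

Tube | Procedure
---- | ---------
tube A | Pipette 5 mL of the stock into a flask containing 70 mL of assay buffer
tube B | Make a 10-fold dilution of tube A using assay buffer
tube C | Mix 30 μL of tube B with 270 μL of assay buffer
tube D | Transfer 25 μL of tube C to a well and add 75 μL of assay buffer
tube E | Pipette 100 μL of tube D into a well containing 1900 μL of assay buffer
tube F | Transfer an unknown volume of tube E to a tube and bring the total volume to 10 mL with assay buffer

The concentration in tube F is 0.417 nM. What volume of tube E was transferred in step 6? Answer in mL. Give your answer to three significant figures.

0.100 mL

Step 1: 5 mL + 70 mL = 75 mL total → factor 75/5 = 15
Step 2: 10-fold → factor 10
Step 3: 30 μL + 270 μL = 300 μL total → factor 300/30 = 10
Step 4: 25 μL + 75 μL = 100 μL total → factor 100/25 = 4
Step 5: 100 μL + 1900 μL = 2000 μL total → factor 2000/100 = 20
Step 6: v brought to 10 mL → factor = 10 mL/v
Product of known-step factors = 1.2 × 10^5
Overall factor = 5.00 mM / (0.417 nM) = 1.199 × 10^7
Step-6 factor = 1.199 × 10^7 / 1.2 × 10^5 = 99.92
v = 10 mL / 99.92 = 0.100 mL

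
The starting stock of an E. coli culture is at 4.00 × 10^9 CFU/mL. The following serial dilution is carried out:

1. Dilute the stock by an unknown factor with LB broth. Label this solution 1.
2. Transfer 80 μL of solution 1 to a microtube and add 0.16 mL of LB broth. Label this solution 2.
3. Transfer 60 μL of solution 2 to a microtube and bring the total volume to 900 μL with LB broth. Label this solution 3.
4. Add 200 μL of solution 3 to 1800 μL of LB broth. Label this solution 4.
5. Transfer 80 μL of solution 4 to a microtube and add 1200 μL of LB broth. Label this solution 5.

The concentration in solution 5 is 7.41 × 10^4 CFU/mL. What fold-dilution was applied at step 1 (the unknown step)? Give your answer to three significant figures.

7.50-fold

Step 1: unknown factor x
Step 2: 80 μL + 0.16 mL = 240 μL total → factor 240/80 = 3
Step 3: 60 μL brought to 900 μL → factor 900/60 = 15
Step 4: 200 μL + 1800 μL = 2000 μL total → factor 2000/200 = 10
Step 5: 80 μL + 1200 μL = 1280 μL total → factor 1280/80 = 16
Product of known-step factors = 7200
Overall factor = 4.00 × 10^9 CFU/mL / (7.41 × 10^4 CFU/mL) = 53981
x = 53981 / 7200 = 7.50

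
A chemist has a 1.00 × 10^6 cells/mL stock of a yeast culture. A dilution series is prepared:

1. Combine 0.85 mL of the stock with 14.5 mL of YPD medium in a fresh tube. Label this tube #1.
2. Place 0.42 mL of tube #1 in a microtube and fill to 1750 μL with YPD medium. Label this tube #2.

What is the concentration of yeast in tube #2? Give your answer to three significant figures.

1.33 × 10^4 cells/mL

Step 1: 0.85 mL + 14.5 mL = 15.35 mL total → factor 15.35/0.85 = 18.059
Step 2: 0.42 mL brought to 1750 μL → factor 1.75/0.42 = 4.1667
Overall dilution factor = 18.059 × 4.1667 = 75.245
Final = 1.00 × 10^6 cells/mL / 75.245 = 1.33 × 10^4 cells/mL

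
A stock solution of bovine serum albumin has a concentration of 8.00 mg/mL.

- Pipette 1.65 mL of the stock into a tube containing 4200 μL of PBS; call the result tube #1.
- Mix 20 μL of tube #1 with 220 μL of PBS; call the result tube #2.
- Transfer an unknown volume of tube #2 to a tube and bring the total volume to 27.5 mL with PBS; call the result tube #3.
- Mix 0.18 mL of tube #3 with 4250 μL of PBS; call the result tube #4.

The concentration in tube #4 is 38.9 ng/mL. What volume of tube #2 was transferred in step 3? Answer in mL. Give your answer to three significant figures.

0.140 mL

Step 1: 1.65 mL + 4200 μL = 5.85 mL total → factor 5.85/1.65 = 3.5455
Step 2: 20 μL + 220 μL = 240 μL total → factor 240/20 = 12
Step 3: v brought to 27.5 mL → factor = 27.5 mL/v
Step 4: 0.18 mL + 4250 μL = 4.43 mL total → factor 4.43/0.18 = 24.611
Product of known-step factors = 1047.1
Overall factor = 8.00 mg/mL / (38.9 ng/mL) = 2.0566 × 10^5
Step-3 factor = 2.0566 × 10^5 / 1047.1 = 196.41
v = 27.5 mL / 196.41 = 0.140 mL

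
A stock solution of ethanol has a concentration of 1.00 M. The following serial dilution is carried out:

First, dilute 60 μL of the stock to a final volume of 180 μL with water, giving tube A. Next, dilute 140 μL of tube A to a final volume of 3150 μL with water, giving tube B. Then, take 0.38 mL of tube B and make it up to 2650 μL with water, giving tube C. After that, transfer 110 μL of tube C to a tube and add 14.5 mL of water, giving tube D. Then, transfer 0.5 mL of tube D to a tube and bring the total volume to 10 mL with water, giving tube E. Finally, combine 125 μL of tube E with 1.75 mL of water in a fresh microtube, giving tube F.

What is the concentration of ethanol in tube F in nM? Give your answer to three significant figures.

Step 1: 60 μL brought to 180 μL → factor 180/60 = 3
Step 2: 140 μL brought to 3150 μL → factor 3150/140 = 22.5
Step 3: 0.38 mL brought to 2650 μL → factor 2.65/0.38 = 6.9737
Step 4: 110 μL + 14.5 mL = 14610 μL total → factor 14610/110 = 132.82
Step 5: 0.5 mL brought to 10 mL → factor 10/0.5 = 20
Step 6: 125 μL + 1.75 mL = 1875 μL total → factor 1875/125 = 15
Overall dilution factor = 3 × 22.5 × 6.9737 × 132.82 × 20 × 15 = 1.8756 × 10^7
Final = 1.00 M / 1.8756 × 10^7 = 5.332 × 10^-8 M = 53.3 nM

53.3 nM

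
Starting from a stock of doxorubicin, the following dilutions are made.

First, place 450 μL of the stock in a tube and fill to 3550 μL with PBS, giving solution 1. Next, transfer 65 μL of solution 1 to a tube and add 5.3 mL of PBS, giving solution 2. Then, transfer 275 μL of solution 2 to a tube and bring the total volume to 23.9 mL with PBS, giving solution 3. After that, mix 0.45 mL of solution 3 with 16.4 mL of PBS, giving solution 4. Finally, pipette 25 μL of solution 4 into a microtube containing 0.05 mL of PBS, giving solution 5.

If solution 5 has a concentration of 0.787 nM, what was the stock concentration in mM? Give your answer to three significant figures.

5.00 mM

Step 1: 450 μL brought to 3550 μL → factor 3550/450 = 7.8889
Step 2: 65 μL + 5.3 mL = 5365 μL total → factor 5365/65 = 82.538
Step 3: 275 μL brought to 23.9 mL → factor 23900/275 = 86.909
Step 4: 0.45 mL + 16.4 mL = 16.85 mL total → factor 16.85/0.45 = 37.444
Step 5: 25 μL + 0.05 mL = 75 μL total → factor 75/25 = 3
Overall dilution factor = 7.8889 × 82.538 × 86.909 × 37.444 × 3 = 6.3569 × 10^6
Stock = 0.787 nM × 6.3569 × 10^6 = 5.003 × 10^6 nM = 5.00 mM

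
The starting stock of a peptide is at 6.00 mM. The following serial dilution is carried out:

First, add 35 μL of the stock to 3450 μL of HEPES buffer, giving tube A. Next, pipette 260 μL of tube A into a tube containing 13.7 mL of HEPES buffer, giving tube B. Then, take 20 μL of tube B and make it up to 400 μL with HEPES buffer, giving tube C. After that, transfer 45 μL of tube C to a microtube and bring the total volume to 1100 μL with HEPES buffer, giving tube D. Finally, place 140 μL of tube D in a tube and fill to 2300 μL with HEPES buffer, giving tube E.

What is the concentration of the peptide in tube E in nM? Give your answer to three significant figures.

Step 1: 35 μL + 3450 μL = 3485 μL total → factor 3485/35 = 99.571
Step 2: 260 μL + 13.7 mL = 13960 μL total → factor 13960/260 = 53.692
Step 3: 20 μL brought to 400 μL → factor 400/20 = 20
Step 4: 45 μL brought to 1100 μL → factor 1100/45 = 24.444
Step 5: 140 μL brought to 2300 μL → factor 2300/140 = 16.429
Overall dilution factor = 99.571 × 53.692 × 20 × 24.444 × 16.429 = 4.2939 × 10^7
Final = 6.00 mM / 4.2939 × 10^7 = 1.397 × 10^-7 mM = 0.140 nM

0.140 nM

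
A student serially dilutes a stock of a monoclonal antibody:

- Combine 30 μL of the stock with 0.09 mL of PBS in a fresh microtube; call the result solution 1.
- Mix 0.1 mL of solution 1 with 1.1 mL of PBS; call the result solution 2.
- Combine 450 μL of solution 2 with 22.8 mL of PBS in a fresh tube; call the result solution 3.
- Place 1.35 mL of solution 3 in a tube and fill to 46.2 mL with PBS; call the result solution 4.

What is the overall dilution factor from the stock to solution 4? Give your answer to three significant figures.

Step 1: 30 μL + 0.09 mL = 120 μL total → factor 120/30 = 4
Step 2: 0.1 mL + 1.1 mL = 1.2 mL total → factor 1.2/0.1 = 12
Step 3: 450 μL + 22.8 mL = 23250 μL total → factor 23250/450 = 51.667
Step 4: 1.35 mL brought to 46.2 mL → factor 46.2/1.35 = 34.222
Overall dilution factor = 4 × 12 × 51.667 × 34.222 = 84871

8.49 × 10^4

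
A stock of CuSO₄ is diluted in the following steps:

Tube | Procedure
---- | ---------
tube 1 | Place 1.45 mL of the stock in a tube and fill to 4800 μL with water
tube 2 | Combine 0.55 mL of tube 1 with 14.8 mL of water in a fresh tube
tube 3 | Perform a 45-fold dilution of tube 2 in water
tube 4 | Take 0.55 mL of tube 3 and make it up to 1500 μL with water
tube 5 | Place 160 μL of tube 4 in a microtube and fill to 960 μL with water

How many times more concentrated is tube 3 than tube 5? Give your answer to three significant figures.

16.4

Step 1: 1.45 mL brought to 4800 μL → factor 4.8/1.45 = 3.3103
Step 2: 0.55 mL + 14.8 mL = 15.35 mL total → factor 15.35/0.55 = 27.909
Step 3: 45-fold → factor 45
Step 4: 0.55 mL brought to 1500 μL → factor 1.5/0.55 = 2.7273
Step 5: 160 μL brought to 960 μL → factor 960/160 = 6
Dilution factor to tube 3 = 4157.5; to tube 5 = 68032
[tube 3]/[tube 5] = (factor to tube 5)/(factor to tube 3) = 68032/4157.5 = 16.4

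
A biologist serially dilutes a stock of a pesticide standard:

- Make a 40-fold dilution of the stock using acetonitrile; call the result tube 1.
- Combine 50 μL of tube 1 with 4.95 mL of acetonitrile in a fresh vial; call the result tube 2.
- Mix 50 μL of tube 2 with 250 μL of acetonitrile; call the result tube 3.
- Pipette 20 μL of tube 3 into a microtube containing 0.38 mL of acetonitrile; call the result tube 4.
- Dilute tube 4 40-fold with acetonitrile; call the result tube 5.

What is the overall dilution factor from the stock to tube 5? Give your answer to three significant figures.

1.92 × 10^7

Step 1: 40-fold → factor 40
Step 2: 50 μL + 4.95 mL = 5000 μL total → factor 5000/50 = 100
Step 3: 50 μL + 250 μL = 300 μL total → factor 300/50 = 6
Step 4: 20 μL + 0.38 mL = 400 μL total → factor 400/20 = 20
Step 5: 40-fold → factor 40
Overall dilution factor = 40 × 100 × 6 × 20 × 40 = 1.92 × 10^7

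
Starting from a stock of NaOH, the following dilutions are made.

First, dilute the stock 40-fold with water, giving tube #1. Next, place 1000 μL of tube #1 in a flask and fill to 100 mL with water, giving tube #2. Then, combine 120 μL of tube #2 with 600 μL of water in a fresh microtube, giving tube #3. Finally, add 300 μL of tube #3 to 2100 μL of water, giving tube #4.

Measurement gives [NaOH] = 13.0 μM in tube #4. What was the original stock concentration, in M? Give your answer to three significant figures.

Step 1: 40-fold → factor 40
Step 2: 1000 μL brought to 100 mL → factor 1 × 10^5/1000 = 100
Step 3: 120 μL + 600 μL = 720 μL total → factor 720/120 = 6
Step 4: 300 μL + 2100 μL = 2400 μL total → factor 2400/300 = 8
Overall dilution factor = 40 × 100 × 6 × 8 = 1.92 × 10^5
Stock = 13.0 μM × 1.92 × 10^5 = 2.496 × 10^6 μM = 2.50 M

2.50 M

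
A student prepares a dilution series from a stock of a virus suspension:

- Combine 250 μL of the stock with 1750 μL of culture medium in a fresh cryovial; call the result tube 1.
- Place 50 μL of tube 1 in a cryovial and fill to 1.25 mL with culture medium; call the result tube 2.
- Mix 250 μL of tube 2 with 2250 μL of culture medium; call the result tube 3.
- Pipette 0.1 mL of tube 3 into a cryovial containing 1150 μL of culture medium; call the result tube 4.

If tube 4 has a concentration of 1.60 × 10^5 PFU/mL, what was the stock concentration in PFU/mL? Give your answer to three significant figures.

Step 1: 250 μL + 1750 μL = 2000 μL total → factor 2000/250 = 8
Step 2: 50 μL brought to 1.25 mL → factor 1250/50 = 25
Step 3: 250 μL + 2250 μL = 2500 μL total → factor 2500/250 = 10
Step 4: 0.1 mL + 1150 μL = 1.25 mL total → factor 1.25/0.1 = 12.5
Overall dilution factor = 8 × 25 × 10 × 12.5 = 25000
Stock = 1.60 × 10^5 PFU/mL × 25000 = 4.00 × 10^9 PFU/mL

4.00 × 10^9 PFU/mL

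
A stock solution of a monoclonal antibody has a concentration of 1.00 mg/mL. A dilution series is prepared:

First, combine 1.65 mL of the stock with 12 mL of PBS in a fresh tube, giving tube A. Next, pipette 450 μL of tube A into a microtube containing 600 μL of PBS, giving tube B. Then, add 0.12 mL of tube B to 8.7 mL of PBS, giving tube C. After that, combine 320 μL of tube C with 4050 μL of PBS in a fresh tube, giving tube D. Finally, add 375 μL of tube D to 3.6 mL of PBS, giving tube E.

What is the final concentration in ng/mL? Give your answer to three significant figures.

4.87 ng/mL

Step 1: 1.65 mL + 12 mL = 13.65 mL total → factor 13.65/1.65 = 8.2727
Step 2: 450 μL + 600 μL = 1050 μL total → factor 1050/450 = 2.3333
Step 3: 0.12 mL + 8.7 mL = 8.82 mL total → factor 8.82/0.12 = 73.5
Step 4: 320 μL + 4050 μL = 4370 μL total → factor 4370/320 = 13.656
Step 5: 375 μL + 3.6 mL = 3975 μL total → factor 3975/375 = 10.6
Overall dilution factor = 8.2727 × 2.3333 × 73.5 × 13.656 × 10.6 = 2.0538 × 10^5
Final = 1.00 mg/mL / 2.0538 × 10^5 = 4.869 × 10^-6 mg/mL = 4.87 ng/mL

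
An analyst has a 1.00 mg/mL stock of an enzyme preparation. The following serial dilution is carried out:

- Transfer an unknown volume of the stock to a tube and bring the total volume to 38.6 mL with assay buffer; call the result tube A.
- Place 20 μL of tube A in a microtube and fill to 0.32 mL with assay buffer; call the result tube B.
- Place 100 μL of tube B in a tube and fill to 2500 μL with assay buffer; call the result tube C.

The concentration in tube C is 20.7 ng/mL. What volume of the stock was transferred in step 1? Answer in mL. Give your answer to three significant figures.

0.320 mL

Step 1: v brought to 38.6 mL → factor = 38.6 mL/v
Step 2: 20 μL brought to 0.32 mL → factor 320/20 = 16
Step 3: 100 μL brought to 2500 μL → factor 2500/100 = 25
Product of known-step factors = 400
Overall factor = 1.00 mg/mL / (20.7 ng/mL) = 48309
Step-1 factor = 48309 / 400 = 120.77
v = 38.6 mL / 120.77 = 0.320 mL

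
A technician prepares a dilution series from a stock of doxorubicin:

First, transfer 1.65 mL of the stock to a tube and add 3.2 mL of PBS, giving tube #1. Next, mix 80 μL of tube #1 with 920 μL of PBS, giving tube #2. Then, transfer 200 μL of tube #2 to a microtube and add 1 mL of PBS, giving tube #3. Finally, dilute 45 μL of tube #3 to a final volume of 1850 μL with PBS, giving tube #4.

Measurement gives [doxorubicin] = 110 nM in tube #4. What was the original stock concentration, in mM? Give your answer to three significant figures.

Step 1: 1.65 mL + 3.2 mL = 4.85 mL total → factor 4.85/1.65 = 2.9394
Step 2: 80 μL + 920 μL = 1000 μL total → factor 1000/80 = 12.5
Step 3: 200 μL + 1 mL = 1200 μL total → factor 1200/200 = 6
Step 4: 45 μL brought to 1850 μL → factor 1850/45 = 41.111
Overall dilution factor = 2.9394 × 12.5 × 6 × 41.111 = 9063.1
Stock = 110 nM × 9063.1 = 9.969 × 10^5 nM = 0.997 mM

0.997 mM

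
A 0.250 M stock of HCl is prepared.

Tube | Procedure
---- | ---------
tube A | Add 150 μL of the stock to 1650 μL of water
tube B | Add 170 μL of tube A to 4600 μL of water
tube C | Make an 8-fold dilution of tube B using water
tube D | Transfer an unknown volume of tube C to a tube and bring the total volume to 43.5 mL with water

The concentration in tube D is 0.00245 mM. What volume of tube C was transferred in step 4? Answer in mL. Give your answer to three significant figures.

Step 1: 150 μL + 1650 μL = 1800 μL total → factor 1800/150 = 12
Step 2: 170 μL + 4600 μL = 4770 μL total → factor 4770/170 = 28.059
Step 3: 8-fold → factor 8
Step 4: v brought to 43.5 mL → factor = 43.5 mL/v
Product of known-step factors = 2693.6
Overall factor = 0.250 M / (0.00245 mM) = 1.0204 × 10^5
Step-4 factor = 1.0204 × 10^5 / 2693.6 = 37.882
v = 43.5 mL / 37.882 = 1.15 mL

1.15 mL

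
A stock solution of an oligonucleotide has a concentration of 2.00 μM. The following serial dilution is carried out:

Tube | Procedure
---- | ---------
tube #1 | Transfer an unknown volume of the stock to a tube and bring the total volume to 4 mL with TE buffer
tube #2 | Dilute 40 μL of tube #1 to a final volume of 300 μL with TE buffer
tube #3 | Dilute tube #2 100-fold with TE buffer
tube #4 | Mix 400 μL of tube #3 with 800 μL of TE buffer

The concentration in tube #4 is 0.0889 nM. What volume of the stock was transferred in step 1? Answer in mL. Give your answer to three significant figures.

0.400 mL

Step 1: v brought to 4 mL → factor = 4 mL/v
Step 2: 40 μL brought to 300 μL → factor 300/40 = 7.5
Step 3: 100-fold → factor 100
Step 4: 400 μL + 800 μL = 1200 μL total → factor 1200/400 = 3
Product of known-step factors = 2250
Overall factor = 2.00 μM / (0.0889 nM) = 22497
Step-1 factor = 22497 / 2250 = 9.9988
v = 4 mL / 9.9988 = 0.400 mL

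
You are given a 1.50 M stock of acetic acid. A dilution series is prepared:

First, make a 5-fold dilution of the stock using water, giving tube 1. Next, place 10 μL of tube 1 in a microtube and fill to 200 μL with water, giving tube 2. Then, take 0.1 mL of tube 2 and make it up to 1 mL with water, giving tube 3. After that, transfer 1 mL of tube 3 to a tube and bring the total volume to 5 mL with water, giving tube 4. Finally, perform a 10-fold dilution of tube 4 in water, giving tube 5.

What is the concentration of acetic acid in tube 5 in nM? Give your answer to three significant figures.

3.00 × 10^4 nM

Step 1: 5-fold → factor 5
Step 2: 10 μL brought to 200 μL → factor 200/10 = 20
Step 3: 0.1 mL brought to 1 mL → factor 1/0.1 = 10
Step 4: 1 mL brought to 5 mL → factor 5/1 = 5
Step 5: 10-fold → factor 10
Dilution factor through tube 5 = 5 × 20 × 10 × 5 × 10 = 50000
[tube 5] = 1.50 M / 50000 = 3.000 × 10^-5 M = 3.00 × 10^4 nM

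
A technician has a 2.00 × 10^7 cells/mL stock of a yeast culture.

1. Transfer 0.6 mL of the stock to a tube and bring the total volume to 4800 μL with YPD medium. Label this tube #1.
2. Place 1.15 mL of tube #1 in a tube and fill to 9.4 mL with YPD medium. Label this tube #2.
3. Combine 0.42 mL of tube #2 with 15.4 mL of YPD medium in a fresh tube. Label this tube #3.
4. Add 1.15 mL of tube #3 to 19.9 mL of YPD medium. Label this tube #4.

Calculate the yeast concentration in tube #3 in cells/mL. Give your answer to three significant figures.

Step 1: 0.6 mL brought to 4800 μL → factor 4.8/0.6 = 8
Step 2: 1.15 mL brought to 9.4 mL → factor 9.4/1.15 = 8.1739
Step 3: 0.42 mL + 15.4 mL = 15.82 mL total → factor 15.82/0.42 = 37.667
Dilution factor through tube #3 = 8 × 8.1739 × 37.667 = 2463.1
[tube #3] = 2.00 × 10^7 cells/mL / 2463.1 = 8.12 × 10^3 cells/mL

8.12 × 10^3 cells/mL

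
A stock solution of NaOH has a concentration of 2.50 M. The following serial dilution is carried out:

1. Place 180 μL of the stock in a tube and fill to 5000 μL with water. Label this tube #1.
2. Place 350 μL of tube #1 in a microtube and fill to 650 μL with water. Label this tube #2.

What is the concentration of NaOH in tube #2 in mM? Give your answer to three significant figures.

Step 1: 180 μL brought to 5000 μL → factor 5000/180 = 27.778
Step 2: 350 μL brought to 650 μL → factor 650/350 = 1.8571
Overall dilution factor = 27.778 × 1.8571 = 51.587
Final = 2.50 M / 51.587 = 0.04846 M = 48.5 mM

48.5 mM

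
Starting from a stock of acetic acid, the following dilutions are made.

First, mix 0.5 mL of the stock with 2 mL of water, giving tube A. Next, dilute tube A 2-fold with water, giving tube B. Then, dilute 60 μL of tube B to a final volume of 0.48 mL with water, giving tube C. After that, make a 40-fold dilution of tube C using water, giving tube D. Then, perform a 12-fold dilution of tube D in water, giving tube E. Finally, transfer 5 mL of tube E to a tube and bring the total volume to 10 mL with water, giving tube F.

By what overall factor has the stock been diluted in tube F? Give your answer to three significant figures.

7.68 × 10^4

Step 1: 0.5 mL + 2 mL = 2.5 mL total → factor 2.5/0.5 = 5
Step 2: 2-fold → factor 2
Step 3: 60 μL brought to 0.48 mL → factor 480/60 = 8
Step 4: 40-fold → factor 40
Step 5: 12-fold → factor 12
Step 6: 5 mL brought to 10 mL → factor 10/5 = 2
Overall dilution factor = 5 × 2 × 8 × 40 × 12 × 2 = 76800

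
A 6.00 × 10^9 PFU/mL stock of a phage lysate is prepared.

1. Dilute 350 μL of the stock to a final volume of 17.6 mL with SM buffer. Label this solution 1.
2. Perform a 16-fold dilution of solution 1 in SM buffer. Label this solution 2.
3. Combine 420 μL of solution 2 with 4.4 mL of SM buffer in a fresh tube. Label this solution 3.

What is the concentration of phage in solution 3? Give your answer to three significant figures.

Step 1: 350 μL brought to 17.6 mL → factor 17600/350 = 50.286
Step 2: 16-fold → factor 16
Step 3: 420 μL + 4.4 mL = 4820 μL total → factor 4820/420 = 11.476
Overall dilution factor = 50.286 × 16 × 11.476 = 9233.4
Final = 6.00 × 10^9 PFU/mL / 9233.4 = 6.50 × 10^5 PFU/mL

6.50 × 10^5 PFU/mL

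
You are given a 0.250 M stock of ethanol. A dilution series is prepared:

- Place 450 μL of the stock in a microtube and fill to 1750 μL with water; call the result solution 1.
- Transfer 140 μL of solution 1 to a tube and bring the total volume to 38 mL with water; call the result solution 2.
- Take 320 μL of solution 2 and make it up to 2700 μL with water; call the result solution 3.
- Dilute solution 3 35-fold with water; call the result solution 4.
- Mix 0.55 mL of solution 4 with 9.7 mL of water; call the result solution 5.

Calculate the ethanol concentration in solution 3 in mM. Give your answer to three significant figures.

0.0281 mM

Step 1: 450 μL brought to 1750 μL → factor 1750/450 = 3.8889
Step 2: 140 μL brought to 38 mL → factor 38000/140 = 271.43
Step 3: 320 μL brought to 2700 μL → factor 2700/320 = 8.4375
Dilution factor through solution 3 = 3.8889 × 271.43 × 8.4375 = 8906.2
[solution 3] = 0.250 M / 8906.2 = 2.807 × 10^-5 M = 0.0281 mM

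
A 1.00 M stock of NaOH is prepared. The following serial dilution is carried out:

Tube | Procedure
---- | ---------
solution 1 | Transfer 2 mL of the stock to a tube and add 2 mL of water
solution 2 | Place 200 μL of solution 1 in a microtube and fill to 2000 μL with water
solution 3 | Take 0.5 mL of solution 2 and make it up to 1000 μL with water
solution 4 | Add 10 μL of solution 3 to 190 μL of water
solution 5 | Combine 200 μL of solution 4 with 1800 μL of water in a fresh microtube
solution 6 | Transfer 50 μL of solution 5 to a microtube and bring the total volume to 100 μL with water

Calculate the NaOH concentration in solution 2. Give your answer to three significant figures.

0.0500 M

Step 1: 2 mL + 2 mL = 4 mL total → factor 4/2 = 2
Step 2: 200 μL brought to 2000 μL → factor 2000/200 = 10
Dilution factor through solution 2 = 2 × 10 = 20
[solution 2] = 1.00 M / 20 = 0.0500 M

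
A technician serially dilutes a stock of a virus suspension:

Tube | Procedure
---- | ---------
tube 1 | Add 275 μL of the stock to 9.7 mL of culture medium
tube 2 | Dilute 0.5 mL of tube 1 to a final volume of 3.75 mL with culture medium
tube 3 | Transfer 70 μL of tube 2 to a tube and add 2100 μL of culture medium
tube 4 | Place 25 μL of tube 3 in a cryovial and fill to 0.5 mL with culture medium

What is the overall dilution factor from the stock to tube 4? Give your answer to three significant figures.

1.69 × 10^5

Step 1: 275 μL + 9.7 mL = 9975 μL total → factor 9975/275 = 36.273
Step 2: 0.5 mL brought to 3.75 mL → factor 3.75/0.5 = 7.5
Step 3: 70 μL + 2100 μL = 2170 μL total → factor 2170/70 = 31
Step 4: 25 μL brought to 0.5 mL → factor 500/25 = 20
Overall dilution factor = 36.273 × 7.5 × 31 × 20 = 1.6867 × 10^5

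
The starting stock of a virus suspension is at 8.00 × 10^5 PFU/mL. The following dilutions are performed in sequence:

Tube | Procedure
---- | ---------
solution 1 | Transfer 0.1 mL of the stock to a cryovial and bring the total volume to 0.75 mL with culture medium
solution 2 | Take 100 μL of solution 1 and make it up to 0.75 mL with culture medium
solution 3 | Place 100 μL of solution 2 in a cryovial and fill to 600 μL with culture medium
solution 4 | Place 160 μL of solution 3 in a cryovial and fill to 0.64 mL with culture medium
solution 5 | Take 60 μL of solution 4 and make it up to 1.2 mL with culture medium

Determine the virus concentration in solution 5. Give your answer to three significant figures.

Step 1: 0.1 mL brought to 0.75 mL → factor 0.75/0.1 = 7.5
Step 2: 100 μL brought to 0.75 mL → factor 750/100 = 7.5
Step 3: 100 μL brought to 600 μL → factor 600/100 = 6
Step 4: 160 μL brought to 0.64 mL → factor 640/160 = 4
Step 5: 60 μL brought to 1.2 mL → factor 1200/60 = 20
Overall dilution factor = 7.5 × 7.5 × 6 × 4 × 20 = 27000
Final = 8.00 × 10^5 PFU/mL / 27000 = 29.6 PFU/mL

29.6 PFU/mL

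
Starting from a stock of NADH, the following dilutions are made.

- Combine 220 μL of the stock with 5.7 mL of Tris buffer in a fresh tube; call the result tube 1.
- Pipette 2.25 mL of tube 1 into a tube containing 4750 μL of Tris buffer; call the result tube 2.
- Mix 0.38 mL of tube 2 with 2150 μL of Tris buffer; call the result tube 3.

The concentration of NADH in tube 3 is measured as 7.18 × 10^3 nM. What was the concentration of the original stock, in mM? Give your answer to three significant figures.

Step 1: 220 μL + 5.7 mL = 5920 μL total → factor 5920/220 = 26.909
Step 2: 2.25 mL + 4750 μL = 7 mL total → factor 7/2.25 = 3.1111
Step 3: 0.38 mL + 2150 μL = 2.53 mL total → factor 2.53/0.38 = 6.6579
Overall dilution factor = 26.909 × 3.1111 × 6.6579 = 557.38
Stock = 7.18 × 10^3 nM × 557.38 = 4.002 × 10^6 nM = 4.00 mM

4.00 mM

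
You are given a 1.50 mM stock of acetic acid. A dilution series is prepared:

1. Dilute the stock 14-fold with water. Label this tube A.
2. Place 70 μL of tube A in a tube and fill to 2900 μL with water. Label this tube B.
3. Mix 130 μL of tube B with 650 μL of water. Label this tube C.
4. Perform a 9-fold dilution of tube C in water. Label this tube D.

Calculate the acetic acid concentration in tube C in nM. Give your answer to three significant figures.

431 nM

Step 1: 14-fold → factor 14
Step 2: 70 μL brought to 2900 μL → factor 2900/70 = 41.429
Step 3: 130 μL + 650 μL = 780 μL total → factor 780/130 = 6
Dilution factor through tube C = 14 × 41.429 × 6 = 3480
[tube C] = 1.50 mM / 3480 = 0.0004310 mM = 431 nM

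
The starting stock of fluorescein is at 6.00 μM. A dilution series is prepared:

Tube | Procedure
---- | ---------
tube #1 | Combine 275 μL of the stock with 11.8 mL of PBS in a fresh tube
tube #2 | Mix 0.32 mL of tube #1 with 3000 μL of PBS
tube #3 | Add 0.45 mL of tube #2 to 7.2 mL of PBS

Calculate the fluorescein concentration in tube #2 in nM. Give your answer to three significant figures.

13.2 nM

Step 1: 275 μL + 11.8 mL = 12075 μL total → factor 12075/275 = 43.909
Step 2: 0.32 mL + 3000 μL = 3.32 mL total → factor 3.32/0.32 = 10.375
Dilution factor through tube #2 = 43.909 × 10.375 = 455.56
[tube #2] = 6.00 μM / 455.56 = 0.01317 μM = 13.2 nM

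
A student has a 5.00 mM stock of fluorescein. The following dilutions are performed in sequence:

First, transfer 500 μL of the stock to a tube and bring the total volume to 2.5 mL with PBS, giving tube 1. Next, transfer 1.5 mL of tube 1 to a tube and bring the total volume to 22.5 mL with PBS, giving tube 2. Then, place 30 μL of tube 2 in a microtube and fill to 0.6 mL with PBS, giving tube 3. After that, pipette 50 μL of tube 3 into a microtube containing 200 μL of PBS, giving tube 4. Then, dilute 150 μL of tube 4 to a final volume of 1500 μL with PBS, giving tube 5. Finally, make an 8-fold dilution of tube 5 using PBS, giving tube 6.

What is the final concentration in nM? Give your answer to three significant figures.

8.33 nM

Step 1: 500 μL brought to 2.5 mL → factor 2500/500 = 5
Step 2: 1.5 mL brought to 22.5 mL → factor 22.5/1.5 = 15
Step 3: 30 μL brought to 0.6 mL → factor 600/30 = 20
Step 4: 50 μL + 200 μL = 250 μL total → factor 250/50 = 5
Step 5: 150 μL brought to 1500 μL → factor 1500/150 = 10
Step 6: 8-fold → factor 8
Overall dilution factor = 5 × 15 × 20 × 5 × 10 × 8 = 6 × 10^5
Final = 5.00 mM / 6 × 10^5 = 8.333 × 10^-6 mM = 8.33 nM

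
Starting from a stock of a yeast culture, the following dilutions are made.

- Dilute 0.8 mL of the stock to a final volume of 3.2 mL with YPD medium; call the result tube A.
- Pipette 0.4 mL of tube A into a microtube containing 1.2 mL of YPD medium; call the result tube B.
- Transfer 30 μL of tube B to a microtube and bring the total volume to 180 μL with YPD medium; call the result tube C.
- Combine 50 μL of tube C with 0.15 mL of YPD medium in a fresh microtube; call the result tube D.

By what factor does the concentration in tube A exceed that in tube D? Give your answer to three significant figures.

Step 1: 0.8 mL brought to 3.2 mL → factor 3.2/0.8 = 4
Step 2: 0.4 mL + 1.2 mL = 1.6 mL total → factor 1.6/0.4 = 4
Step 3: 30 μL brought to 180 μL → factor 180/30 = 6
Step 4: 50 μL + 0.15 mL = 200 μL total → factor 200/50 = 4
Dilution factor to tube A = 4; to tube D = 384
[tube A]/[tube D] = (factor to tube D)/(factor to tube A) = 384/4 = 96.0

96.0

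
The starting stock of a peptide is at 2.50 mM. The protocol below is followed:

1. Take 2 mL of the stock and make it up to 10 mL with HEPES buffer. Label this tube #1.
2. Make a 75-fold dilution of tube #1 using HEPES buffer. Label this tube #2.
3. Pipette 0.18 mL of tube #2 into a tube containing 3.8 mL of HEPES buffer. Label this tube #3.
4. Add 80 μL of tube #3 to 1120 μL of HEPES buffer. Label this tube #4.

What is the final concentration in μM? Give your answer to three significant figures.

0.0201 μM

Step 1: 2 mL brought to 10 mL → factor 10/2 = 5
Step 2: 75-fold → factor 75
Step 3: 0.18 mL + 3.8 mL = 3.98 mL total → factor 3.98/0.18 = 22.111
Step 4: 80 μL + 1120 μL = 1200 μL total → factor 1200/80 = 15
Overall dilution factor = 5 × 75 × 22.111 × 15 = 1.2438 × 10^5
Final = 2.50 mM / 1.2438 × 10^5 = 2.010 × 10^-5 mM = 0.0201 μM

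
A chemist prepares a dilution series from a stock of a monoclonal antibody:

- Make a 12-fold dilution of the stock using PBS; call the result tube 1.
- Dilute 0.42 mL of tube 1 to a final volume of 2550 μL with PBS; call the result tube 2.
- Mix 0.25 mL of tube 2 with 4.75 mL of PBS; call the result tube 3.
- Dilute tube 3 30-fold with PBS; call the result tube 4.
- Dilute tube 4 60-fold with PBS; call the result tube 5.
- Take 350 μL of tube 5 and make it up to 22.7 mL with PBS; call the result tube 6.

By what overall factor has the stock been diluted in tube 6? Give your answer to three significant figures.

Step 1: 12-fold → factor 12
Step 2: 0.42 mL brought to 2550 μL → factor 2.55/0.42 = 6.0714
Step 3: 0.25 mL + 4.75 mL = 5 mL total → factor 5/0.25 = 20
Step 4: 30-fold → factor 30
Step 5: 60-fold → factor 60
Step 6: 350 μL brought to 22.7 mL → factor 22700/350 = 64.857
Overall dilution factor = 12 × 6.0714 × 20 × 30 × 60 × 64.857 = 1.7011 × 10^8

1.70 × 10^8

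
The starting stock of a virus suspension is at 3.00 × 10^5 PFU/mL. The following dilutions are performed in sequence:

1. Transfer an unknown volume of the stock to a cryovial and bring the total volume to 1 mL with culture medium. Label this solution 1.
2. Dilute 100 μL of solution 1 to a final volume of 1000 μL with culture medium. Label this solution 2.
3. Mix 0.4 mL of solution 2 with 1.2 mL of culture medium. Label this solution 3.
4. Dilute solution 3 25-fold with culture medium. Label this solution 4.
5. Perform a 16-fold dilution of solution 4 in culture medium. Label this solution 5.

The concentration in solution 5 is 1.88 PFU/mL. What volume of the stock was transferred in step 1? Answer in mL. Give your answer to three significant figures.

0.100 mL

Step 1: v brought to 1 mL → factor = 1 mL/v
Step 2: 100 μL brought to 1000 μL → factor 1000/100 = 10
Step 3: 0.4 mL + 1.2 mL = 1.6 mL total → factor 1.6/0.4 = 4
Step 4: 25-fold → factor 25
Step 5: 16-fold → factor 16
Product of known-step factors = 16000
Overall factor = 3.00 × 10^5 PFU/mL / (1.88 PFU/mL) = 1.5957 × 10^5
Step-1 factor = 1.5957 × 10^5 / 16000 = 9.9734
v = 1 mL / 9.9734 = 0.100 mL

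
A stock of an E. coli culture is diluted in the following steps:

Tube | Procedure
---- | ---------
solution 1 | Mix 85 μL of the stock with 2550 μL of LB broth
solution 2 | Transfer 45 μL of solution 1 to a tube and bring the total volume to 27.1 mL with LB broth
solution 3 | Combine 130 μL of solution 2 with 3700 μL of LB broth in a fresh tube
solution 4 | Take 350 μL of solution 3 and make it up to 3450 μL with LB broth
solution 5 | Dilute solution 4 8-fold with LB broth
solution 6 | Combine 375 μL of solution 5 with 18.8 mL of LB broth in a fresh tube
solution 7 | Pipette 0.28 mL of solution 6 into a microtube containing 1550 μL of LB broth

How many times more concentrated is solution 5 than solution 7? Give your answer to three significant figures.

334

Step 1: 85 μL + 2550 μL = 2635 μL total → factor 2635/85 = 31
Step 2: 45 μL brought to 27.1 mL → factor 27100/45 = 602.22
Step 3: 130 μL + 3700 μL = 3830 μL total → factor 3830/130 = 29.462
Step 4: 350 μL brought to 3450 μL → factor 3450/350 = 9.8571
Step 5: 8-fold → factor 8
Step 6: 375 μL + 18.8 mL = 19175 μL total → factor 19175/375 = 51.133
Step 7: 0.28 mL + 1550 μL = 1.83 mL total → factor 1.83/0.28 = 6.5357
Dilution factor to solution 5 = 4.3373 × 10^7; to solution 7 = 1.4495 × 10^10
[solution 5]/[solution 7] = (factor to solution 7)/(factor to solution 5) = 1.4495 × 10^10/4.3373 × 10^7 = 334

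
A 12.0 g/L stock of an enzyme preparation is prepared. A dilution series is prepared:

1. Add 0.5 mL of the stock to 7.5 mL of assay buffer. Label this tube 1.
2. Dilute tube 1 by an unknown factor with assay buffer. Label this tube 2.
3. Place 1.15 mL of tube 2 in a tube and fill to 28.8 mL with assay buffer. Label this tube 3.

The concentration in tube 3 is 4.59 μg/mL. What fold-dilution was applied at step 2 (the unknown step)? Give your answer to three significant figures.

Step 1: 0.5 mL + 7.5 mL = 8 mL total → factor 8/0.5 = 16
Step 2: unknown factor x
Step 3: 1.15 mL brought to 28.8 mL → factor 28.8/1.15 = 25.043
Product of known-step factors = 400.7
Overall factor = 12.0 g/L / (4.59 μg/mL) = 2614.4
x = 2614.4 / 400.7 = 6.52

6.52-fold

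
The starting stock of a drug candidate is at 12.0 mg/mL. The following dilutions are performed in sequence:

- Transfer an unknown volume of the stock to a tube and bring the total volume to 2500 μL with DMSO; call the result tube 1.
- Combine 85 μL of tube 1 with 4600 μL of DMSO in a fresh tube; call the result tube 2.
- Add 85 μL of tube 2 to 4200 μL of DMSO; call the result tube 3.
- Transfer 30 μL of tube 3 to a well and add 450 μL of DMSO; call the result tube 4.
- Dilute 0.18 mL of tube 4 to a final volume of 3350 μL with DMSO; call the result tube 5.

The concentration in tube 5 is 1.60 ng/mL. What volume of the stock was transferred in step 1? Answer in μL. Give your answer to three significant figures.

276 μL

Step 1: v brought to 2500 μL → factor = 2500 μL/v
Step 2: 85 μL + 4600 μL = 4685 μL total → factor 4685/85 = 55.118
Step 3: 85 μL + 4200 μL = 4285 μL total → factor 4285/85 = 50.412
Step 4: 30 μL + 450 μL = 480 μL total → factor 480/30 = 16
Step 5: 0.18 mL brought to 3350 μL → factor 3.35/0.18 = 18.611
Product of known-step factors = 8.274 × 10^5
Overall factor = 12.0 mg/mL / (1.60 ng/mL) = 7.5 × 10^6
Step-1 factor = 7.5 × 10^6 / 8.274 × 10^5 = 9.0646
v = 2500 μL / 9.0646 = 276 μL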